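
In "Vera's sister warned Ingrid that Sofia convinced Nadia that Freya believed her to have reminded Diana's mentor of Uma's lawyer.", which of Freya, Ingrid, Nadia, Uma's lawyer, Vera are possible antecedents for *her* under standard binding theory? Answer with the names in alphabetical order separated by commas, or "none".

Ingrid, Nadia, Vera

*her* is a pronoun; Principle B requires it to be free in its binding domain — the clause headed by 'believed'.
— Freya: subject of the clause headed by 'believed'; c-commands the pronoun within its binding domain — blocked (Principle B).
— Ingrid: object of the matrix clause; c-commands the pronoun but lies outside its binding domain — allowed.
— Nadia: object of the clause headed by 'convinced'; c-commands the pronoun but lies outside its binding domain — allowed.
— Uma's lawyer: second object of the clause headed by 'reminded'; is c-commanded by the pronoun; coreference would bind this R-expression — blocked (Principle C).
— Vera: possessor inside the subject DP of the matrix clause; does not c-command the pronoun — Principle B does not apply; allowed.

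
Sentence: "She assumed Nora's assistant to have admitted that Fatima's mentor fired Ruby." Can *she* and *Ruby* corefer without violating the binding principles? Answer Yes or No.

*Ruby* is an R-expression; Principle C requires it to be free (not bound by any c-commanding expression).
— she: subject of the matrix clause; the pronoun c-commands the R-expression — coreference blocked (Principle C).

No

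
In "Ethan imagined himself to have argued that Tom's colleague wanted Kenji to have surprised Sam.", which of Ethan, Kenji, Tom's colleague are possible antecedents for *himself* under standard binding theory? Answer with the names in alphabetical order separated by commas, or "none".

*himself* is a reflexive; Principle A requires it to be bound within its binding domain — the matrix clause.
— Ethan: subject of the matrix clause; c-commands the reflexive within its binding domain — allowed (Principle A).
— Kenji: subject of the clause headed by 'surprised'; does not c-command the reflexive — cannot bind it (Principle A).
— Tom's colleague: subject of the clause headed by 'wanted'; does not c-command the reflexive — cannot bind it (Principle A).

Ethan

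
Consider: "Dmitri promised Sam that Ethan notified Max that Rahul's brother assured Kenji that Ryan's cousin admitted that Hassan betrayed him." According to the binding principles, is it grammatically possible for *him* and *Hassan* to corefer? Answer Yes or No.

*him* is a pronoun; Principle B requires it to be free in its binding domain — the clause headed by 'betrayed'.
— Hassan: subject of the clause headed by 'betrayed'; c-commands the pronoun within its binding domain — blocked (Principle B).

No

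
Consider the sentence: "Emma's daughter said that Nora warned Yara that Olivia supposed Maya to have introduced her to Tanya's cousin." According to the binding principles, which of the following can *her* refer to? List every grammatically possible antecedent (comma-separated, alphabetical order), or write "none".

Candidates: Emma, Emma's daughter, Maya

Emma, Emma's daughter

*her* is a pronoun; Principle B requires it to be free in its binding domain — the clause headed by 'introduced'.
— Emma: possessor inside the subject DP of the matrix clause; does not c-command the pronoun — Principle B does not apply; allowed.
— Emma's daughter: subject of the matrix clause; c-commands the pronoun but lies outside its binding domain — allowed.
— Maya: subject of the clause headed by 'introduced'; c-commands the pronoun within its binding domain — blocked (Principle B).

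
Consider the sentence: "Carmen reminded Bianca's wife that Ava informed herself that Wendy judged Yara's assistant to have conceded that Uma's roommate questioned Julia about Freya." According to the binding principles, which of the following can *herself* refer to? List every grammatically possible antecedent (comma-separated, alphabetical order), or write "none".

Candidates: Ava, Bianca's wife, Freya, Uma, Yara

*herself* is a reflexive; Principle A requires it to be bound within its binding domain — the clause headed by 'informed'.
— Ava: subject of the clause headed by 'informed'; c-commands the reflexive within its binding domain — allowed (Principle A).
— Bianca's wife: object of the matrix clause; c-commands the reflexive but lies outside its binding domain — cannot bind it (Principle A).
— Freya: second object of the clause headed by 'questioned'; does not c-command the reflexive — cannot bind it (Principle A).
— Uma: possessor inside the subject DP of the clause headed by 'questioned'; does not c-command the reflexive — cannot bind it (Principle A).
— Yara: possessor inside the subject DP of the clause headed by 'conceded'; does not c-command the reflexive — cannot bind it (Principle A).

Ava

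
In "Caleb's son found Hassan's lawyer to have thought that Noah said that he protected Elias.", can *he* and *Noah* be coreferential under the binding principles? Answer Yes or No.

Yes

*Noah* is an R-expression; Principle C requires it to be free (not bound by any c-commanding expression).
— he: subject of the clause headed by 'protected'; the pronoun does not c-command the R-expression — coreference allowed.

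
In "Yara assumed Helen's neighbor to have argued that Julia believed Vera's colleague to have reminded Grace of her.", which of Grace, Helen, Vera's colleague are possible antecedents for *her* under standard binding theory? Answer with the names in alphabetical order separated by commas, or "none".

*her* is a pronoun; Principle B requires it to be free in its binding domain — the clause headed by 'reminded'.
— Grace: object of the clause headed by 'reminded'; c-commands the pronoun within its binding domain — blocked (Principle B).
— Helen: possessor inside the subject DP of the clause headed by 'argued'; does not c-command the pronoun — Principle B does not apply; allowed.
— Vera's colleague: subject of the clause headed by 'reminded'; c-commands the pronoun within its binding domain — blocked (Principle B).

Helen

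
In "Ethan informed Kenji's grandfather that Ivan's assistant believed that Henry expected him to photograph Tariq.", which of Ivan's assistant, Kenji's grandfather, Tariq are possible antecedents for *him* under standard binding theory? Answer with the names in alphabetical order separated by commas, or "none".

Ivan's assistant, Kenji's grandfather

*him* is a pronoun; Principle B requires it to be free in its binding domain — the clause headed by 'expected'.
— Ivan's assistant: subject of the clause headed by 'believed'; c-commands the pronoun but lies outside its binding domain — allowed.
— Kenji's grandfather: object of the matrix clause; c-commands the pronoun but lies outside its binding domain — allowed.
— Tariq: object of the clause headed by 'photograph'; is c-commanded by the pronoun; coreference would bind this R-expression — blocked (Principle C).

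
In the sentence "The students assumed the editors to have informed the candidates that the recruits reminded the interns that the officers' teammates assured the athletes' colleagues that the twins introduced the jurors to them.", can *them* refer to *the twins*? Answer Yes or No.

*them* is a pronoun; Principle B requires it to be free in its binding domain — the clause headed by 'introduced'.
— the twins: subject of the clause headed by 'introduced'; c-commands the pronoun within its binding domain — blocked (Principle B).

No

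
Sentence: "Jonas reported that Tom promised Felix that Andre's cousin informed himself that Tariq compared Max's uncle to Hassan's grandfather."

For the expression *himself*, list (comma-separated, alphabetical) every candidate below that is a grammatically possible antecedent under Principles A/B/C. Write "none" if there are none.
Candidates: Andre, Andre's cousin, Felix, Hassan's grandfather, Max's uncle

Andre's cousin

*himself* is a reflexive; Principle A requires it to be bound within its binding domain — the clause headed by 'informed'.
— Andre: possessor inside the subject DP of the clause headed by 'informed'; does not c-command the reflexive — cannot bind it (Principle A).
— Andre's cousin: subject of the clause headed by 'informed'; c-commands the reflexive within its binding domain — allowed (Principle A).
— Felix: object of the clause headed by 'promised'; c-commands the reflexive but lies outside its binding domain — cannot bind it (Principle A).
— Hassan's grandfather: second object of the clause headed by 'compared'; does not c-command the reflexive — cannot bind it (Principle A).
— Max's uncle: object of the clause headed by 'compared'; does not c-command the reflexive — cannot bind it (Principle A).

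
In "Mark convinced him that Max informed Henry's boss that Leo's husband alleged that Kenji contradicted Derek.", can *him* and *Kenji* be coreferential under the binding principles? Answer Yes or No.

*Kenji* is an R-expression; Principle C requires it to be free (not bound by any c-commanding expression).
— him: object of the matrix clause; the pronoun c-commands the R-expression — coreference blocked (Principle C).

No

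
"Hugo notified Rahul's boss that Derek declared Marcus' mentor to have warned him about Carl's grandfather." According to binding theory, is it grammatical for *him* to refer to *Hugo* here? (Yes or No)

Yes

*Hugo* is an R-expression; Principle C requires it to be free (not bound by any c-commanding expression).
— him: object of the clause headed by 'warned'; the pronoun does not c-command the R-expression — coreference allowed.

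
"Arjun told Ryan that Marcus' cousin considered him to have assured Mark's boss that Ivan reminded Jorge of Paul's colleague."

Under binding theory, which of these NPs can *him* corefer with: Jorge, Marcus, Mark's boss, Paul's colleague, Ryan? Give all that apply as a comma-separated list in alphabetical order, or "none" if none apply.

*him* is a pronoun; Principle B requires it to be free in its binding domain — the clause headed by 'considered'.
— Jorge: object of the clause headed by 'reminded'; is c-commanded by the pronoun; coreference would bind this R-expression — blocked (Principle C).
— Marcus: possessor inside the subject DP of the clause headed by 'considered'; does not c-command the pronoun — Principle B does not apply; allowed.
— Mark's boss: object of the clause headed by 'assured'; is c-commanded by the pronoun; coreference would bind this R-expression — blocked (Principle C).
— Paul's colleague: second object of the clause headed by 'reminded'; is c-commanded by the pronoun; coreference would bind this R-expression — blocked (Principle C).
— Ryan: object of the matrix clause; c-commands the pronoun but lies outside its binding domain — allowed.

Marcus, Ryan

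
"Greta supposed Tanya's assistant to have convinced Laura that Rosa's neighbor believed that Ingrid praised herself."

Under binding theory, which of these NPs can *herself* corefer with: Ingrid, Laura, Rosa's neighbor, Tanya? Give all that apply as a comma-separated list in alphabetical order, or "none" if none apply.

*herself* is a reflexive; Principle A requires it to be bound within its binding domain — the clause headed by 'praised'.
— Ingrid: subject of the clause headed by 'praised'; c-commands the reflexive within its binding domain — allowed (Principle A).
— Laura: object of the clause headed by 'convinced'; c-commands the reflexive but lies outside its binding domain — cannot bind it (Principle A).
— Rosa's neighbor: subject of the clause headed by 'believed'; c-commands the reflexive but lies outside its binding domain — cannot bind it (Principle A).
— Tanya: possessor inside the subject DP of the clause headed by 'convinced'; does not c-command the reflexive — cannot bind it (Principle A).

Ingrid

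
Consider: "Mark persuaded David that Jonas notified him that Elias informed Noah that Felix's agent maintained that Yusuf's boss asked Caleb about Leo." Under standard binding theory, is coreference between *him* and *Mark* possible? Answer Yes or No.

Yes

*Mark* is an R-expression; Principle C requires it to be free (not bound by any c-commanding expression).
— him: object of the clause headed by 'notified'; the pronoun does not c-command the R-expression — coreference allowed.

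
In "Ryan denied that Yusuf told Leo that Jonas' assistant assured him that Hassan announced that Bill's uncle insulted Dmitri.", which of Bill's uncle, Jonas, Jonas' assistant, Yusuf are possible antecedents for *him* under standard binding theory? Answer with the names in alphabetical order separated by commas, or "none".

Jonas, Yusuf

*him* is a pronoun; Principle B requires it to be free in its binding domain — the clause headed by 'assured'.
— Bill's uncle: subject of the clause headed by 'insulted'; is c-commanded by the pronoun; coreference would bind this R-expression — blocked (Principle C).
— Jonas: possessor inside the subject DP of the clause headed by 'assured'; does not c-command the pronoun — Principle B does not apply; allowed.
— Jonas' assistant: subject of the clause headed by 'assured'; c-commands the pronoun within its binding domain — blocked (Principle B).
— Yusuf: subject of the clause headed by 'told'; c-commands the pronoun but lies outside its binding domain — allowed.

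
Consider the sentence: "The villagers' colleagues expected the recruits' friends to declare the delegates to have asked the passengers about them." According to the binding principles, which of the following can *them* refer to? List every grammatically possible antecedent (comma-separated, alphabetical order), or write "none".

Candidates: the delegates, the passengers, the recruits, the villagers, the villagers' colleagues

the recruits, the villagers, the villagers' colleagues

*them* is a pronoun; Principle B requires it to be free in its binding domain — the clause headed by 'asked'.
— the delegates: subject of the clause headed by 'asked'; c-commands the pronoun within its binding domain — blocked (Principle B).
— the passengers: object of the clause headed by 'asked'; c-commands the pronoun within its binding domain — blocked (Principle B).
— the recruits: possessor inside the subject DP of the clause headed by 'declare'; does not c-command the pronoun — Principle B does not apply; allowed.
— the villagers: possessor inside the subject DP of the matrix clause; does not c-command the pronoun — Principle B does not apply; allowed.
— the villagers' colleagues: subject of the matrix clause; c-commands the pronoun but lies outside its binding domain — allowed.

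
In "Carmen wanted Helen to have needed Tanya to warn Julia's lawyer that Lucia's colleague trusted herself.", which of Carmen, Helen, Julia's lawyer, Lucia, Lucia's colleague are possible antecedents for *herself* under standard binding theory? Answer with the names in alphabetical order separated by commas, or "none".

Lucia's colleague

*herself* is a reflexive; Principle A requires it to be bound within its binding domain — the clause headed by 'trusted'.
— Carmen: subject of the matrix clause; c-commands the reflexive but lies outside its binding domain — cannot bind it (Principle A).
— Helen: subject of the clause headed by 'needed'; c-commands the reflexive but lies outside its binding domain — cannot bind it (Principle A).
— Julia's lawyer: object of the clause headed by 'warn'; c-commands the reflexive but lies outside its binding domain — cannot bind it (Principle A).
— Lucia: possessor inside the subject DP of the clause headed by 'trusted'; does not c-command the reflexive — cannot bind it (Principle A).
— Lucia's colleague: subject of the clause headed by 'trusted'; c-commands the reflexive within its binding domain — allowed (Principle A).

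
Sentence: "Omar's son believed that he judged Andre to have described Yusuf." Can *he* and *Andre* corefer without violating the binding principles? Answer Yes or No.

*Andre* is an R-expression; Principle C requires it to be free (not bound by any c-commanding expression).
— he: subject of the clause headed by 'judged'; the pronoun c-commands the R-expression — coreference blocked (Principle C).

No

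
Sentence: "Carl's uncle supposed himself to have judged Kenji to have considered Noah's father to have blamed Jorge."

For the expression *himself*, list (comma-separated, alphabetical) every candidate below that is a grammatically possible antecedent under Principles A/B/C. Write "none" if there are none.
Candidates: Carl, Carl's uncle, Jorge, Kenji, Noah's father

Carl's uncle

*himself* is a reflexive; Principle A requires it to be bound within its binding domain — the matrix clause.
— Carl: possessor inside the subject DP of the matrix clause; does not c-command the reflexive — cannot bind it (Principle A).
— Carl's uncle: subject of the matrix clause; c-commands the reflexive within its binding domain — allowed (Principle A).
— Jorge: object of the clause headed by 'blamed'; does not c-command the reflexive — cannot bind it (Principle A).
— Kenji: subject of the clause headed by 'considered'; does not c-command the reflexive — cannot bind it (Principle A).
— Noah's father: subject of the clause headed by 'blamed'; does not c-command the reflexive — cannot bind it (Principle A).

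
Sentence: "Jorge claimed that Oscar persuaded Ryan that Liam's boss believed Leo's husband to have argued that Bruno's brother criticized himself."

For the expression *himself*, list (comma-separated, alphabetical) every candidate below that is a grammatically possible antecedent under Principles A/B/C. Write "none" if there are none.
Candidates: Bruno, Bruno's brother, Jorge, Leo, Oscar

*himself* is a reflexive; Principle A requires it to be bound within its binding domain — the clause headed by 'criticized'.
— Bruno: possessor inside the subject DP of the clause headed by 'criticized'; does not c-command the reflexive — cannot bind it (Principle A).
— Bruno's brother: subject of the clause headed by 'criticized'; c-commands the reflexive within its binding domain — allowed (Principle A).
— Jorge: subject of the matrix clause; c-commands the reflexive but lies outside its binding domain — cannot bind it (Principle A).
— Leo: possessor inside the subject DP of the clause headed by 'argued'; does not c-command the reflexive — cannot bind it (Principle A).
— Oscar: subject of the clause headed by 'persuaded'; c-commands the reflexive but lies outside its binding domain — cannot bind it (Principle A).

Bruno's brother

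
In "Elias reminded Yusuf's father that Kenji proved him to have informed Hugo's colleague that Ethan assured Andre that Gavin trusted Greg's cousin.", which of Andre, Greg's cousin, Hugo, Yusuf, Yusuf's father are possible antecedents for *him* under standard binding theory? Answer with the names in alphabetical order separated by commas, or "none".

*him* is a pronoun; Principle B requires it to be free in its binding domain — the clause headed by 'proved'.
— Andre: object of the clause headed by 'assured'; is c-commanded by the pronoun; coreference would bind this R-expression — blocked (Principle C).
— Greg's cousin: object of the clause headed by 'trusted'; is c-commanded by the pronoun; coreference would bind this R-expression — blocked (Principle C).
— Hugo: possessor inside the object DP of the clause headed by 'informed'; is c-commanded by the pronoun; coreference would bind this R-expression — blocked (Principle C).
— Yusuf: possessor inside the object DP of the matrix clause; does not c-command the pronoun — Principle B does not apply; allowed.
— Yusuf's father: object of the matrix clause; c-commands the pronoun but lies outside its binding domain — allowed.

Yusuf, Yusuf's father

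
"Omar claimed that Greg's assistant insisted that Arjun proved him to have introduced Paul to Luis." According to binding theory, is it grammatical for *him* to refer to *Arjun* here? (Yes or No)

*Arjun* is an R-expression; Principle C requires it to be free (not bound by any c-commanding expression).
— him: subject of the clause headed by 'introduced'; the R-expression locally c-commands the pronoun — coreference blocked (Principle B on the pronoun).

No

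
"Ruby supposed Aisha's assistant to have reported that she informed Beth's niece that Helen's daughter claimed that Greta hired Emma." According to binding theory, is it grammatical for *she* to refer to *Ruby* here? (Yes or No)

*Ruby* is an R-expression; Principle C requires it to be free (not bound by any c-commanding expression).
— she: subject of the clause headed by 'informed'; the pronoun does not c-command the R-expression — coreference allowed.

Yes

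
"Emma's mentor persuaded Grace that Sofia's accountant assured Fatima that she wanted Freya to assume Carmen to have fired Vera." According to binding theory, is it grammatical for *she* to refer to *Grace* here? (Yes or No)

*Grace* is an R-expression; Principle C requires it to be free (not bound by any c-commanding expression).
— she: subject of the clause headed by 'wanted'; the pronoun does not c-command the R-expression — coreference allowed.

Yes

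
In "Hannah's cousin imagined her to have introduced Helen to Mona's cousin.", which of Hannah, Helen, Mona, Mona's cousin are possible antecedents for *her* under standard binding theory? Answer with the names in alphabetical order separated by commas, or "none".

Hannah

*her* is a pronoun; Principle B requires it to be free in its binding domain — the matrix clause.
— Hannah: possessor inside the subject DP of the matrix clause; does not c-command the pronoun — Principle B does not apply; allowed.
— Helen: object of the clause headed by 'introduced'; is c-commanded by the pronoun; coreference would bind this R-expression — blocked (Principle C).
— Mona: possessor inside the second object DP of the clause headed by 'introduced'; is c-commanded by the pronoun; coreference would bind this R-expression — blocked (Principle C).
— Mona's cousin: second object of the clause headed by 'introduced'; is c-commanded by the pronoun; coreference would bind this R-expression — blocked (Principle C).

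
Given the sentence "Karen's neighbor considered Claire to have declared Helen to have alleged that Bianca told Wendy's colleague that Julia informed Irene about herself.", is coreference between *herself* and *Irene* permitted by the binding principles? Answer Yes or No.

*herself* is a reflexive; Principle A requires it to be bound within its binding domain — the clause headed by 'informed'.
— Irene: object of the clause headed by 'informed'; c-commands the reflexive within its binding domain — allowed (Principle A).

Yes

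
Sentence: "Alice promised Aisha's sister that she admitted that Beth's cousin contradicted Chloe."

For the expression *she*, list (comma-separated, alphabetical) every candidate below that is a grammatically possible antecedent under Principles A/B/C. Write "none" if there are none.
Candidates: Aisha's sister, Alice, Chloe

Aisha's sister, Alice

*she* is a pronoun; Principle B requires it to be free in its binding domain — the clause headed by 'admitted'.
— Aisha's sister: object of the matrix clause; c-commands the pronoun but lies outside its binding domain — allowed.
— Alice: subject of the matrix clause; c-commands the pronoun but lies outside its binding domain — allowed.
— Chloe: object of the clause headed by 'contradicted'; is c-commanded by the pronoun; coreference would bind this R-expression — blocked (Principle C).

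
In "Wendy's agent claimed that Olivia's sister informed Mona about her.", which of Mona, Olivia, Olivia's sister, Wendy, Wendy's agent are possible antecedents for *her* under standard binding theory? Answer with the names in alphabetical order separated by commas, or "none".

*her* is a pronoun; Principle B requires it to be free in its binding domain — the clause headed by 'informed'.
— Mona: object of the clause headed by 'informed'; c-commands the pronoun within its binding domain — blocked (Principle B).
— Olivia: possessor inside the subject DP of the clause headed by 'informed'; does not c-command the pronoun — Principle B does not apply; allowed.
— Olivia's sister: subject of the clause headed by 'informed'; c-commands the pronoun within its binding domain — blocked (Principle B).
— Wendy: possessor inside the subject DP of the matrix clause; does not c-command the pronoun — Principle B does not apply; allowed.
— Wendy's agent: subject of the matrix clause; c-commands the pronoun but lies outside its binding domain — allowed.

Olivia, Wendy, Wendy's agent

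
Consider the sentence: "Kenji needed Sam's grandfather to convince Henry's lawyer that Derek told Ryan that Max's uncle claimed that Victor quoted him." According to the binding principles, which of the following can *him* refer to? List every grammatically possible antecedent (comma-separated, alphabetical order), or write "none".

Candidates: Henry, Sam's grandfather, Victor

*him* is a pronoun; Principle B requires it to be free in its binding domain — the clause headed by 'quoted'.
— Henry: possessor inside the object DP of the clause headed by 'convince'; does not c-command the pronoun — Principle B does not apply; allowed.
— Sam's grandfather: subject of the clause headed by 'convince'; c-commands the pronoun but lies outside its binding domain — allowed.
— Victor: subject of the clause headed by 'quoted'; c-commands the pronoun within its binding domain — blocked (Principle B).

Henry, Sam's grandfather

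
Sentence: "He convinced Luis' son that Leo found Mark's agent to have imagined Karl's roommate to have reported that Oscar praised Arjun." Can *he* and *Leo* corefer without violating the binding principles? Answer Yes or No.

No

*Leo* is an R-expression; Principle C requires it to be free (not bound by any c-commanding expression).
— he: subject of the matrix clause; the pronoun c-commands the R-expression — coreference blocked (Principle C).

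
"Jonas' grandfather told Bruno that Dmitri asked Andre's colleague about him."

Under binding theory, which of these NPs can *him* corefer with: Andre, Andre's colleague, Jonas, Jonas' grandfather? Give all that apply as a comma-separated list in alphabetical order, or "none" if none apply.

Andre, Jonas, Jonas' grandfather

*him* is a pronoun; Principle B requires it to be free in its binding domain — the clause headed by 'asked'.
— Andre: possessor inside the object DP of the clause headed by 'asked'; does not c-command the pronoun — Principle B does not apply; allowed.
— Andre's colleague: object of the clause headed by 'asked'; c-commands the pronoun within its binding domain — blocked (Principle B).
— Jonas: possessor inside the subject DP of the matrix clause; does not c-command the pronoun — Principle B does not apply; allowed.
— Jonas' grandfather: subject of the matrix clause; c-commands the pronoun but lies outside its binding domain — allowed.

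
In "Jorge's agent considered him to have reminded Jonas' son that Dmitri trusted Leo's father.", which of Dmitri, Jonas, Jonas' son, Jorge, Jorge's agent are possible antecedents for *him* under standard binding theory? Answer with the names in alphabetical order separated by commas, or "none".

*him* is a pronoun; Principle B requires it to be free in its binding domain — the matrix clause.
— Dmitri: subject of the clause headed by 'trusted'; is c-commanded by the pronoun; coreference would bind this R-expression — blocked (Principle C).
— Jonas: possessor inside the object DP of the clause headed by 'reminded'; is c-commanded by the pronoun; coreference would bind this R-expression — blocked (Principle C).
— Jonas' son: object of the clause headed by 'reminded'; is c-commanded by the pronoun; coreference would bind this R-expression — blocked (Principle C).
— Jorge: possessor inside the subject DP of the matrix clause; does not c-command the pronoun — Principle B does not apply; allowed.
— Jorge's agent: subject of the matrix clause; c-commands the pronoun within its binding domain — blocked (Principle B).

Jorge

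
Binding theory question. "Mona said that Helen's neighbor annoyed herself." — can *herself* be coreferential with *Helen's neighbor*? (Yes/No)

Yes

*herself* is a reflexive; Principle A requires it to be bound within its binding domain — the clause headed by 'annoyed'.
— Helen's neighbor: subject of the clause headed by 'annoyed'; c-commands the reflexive within its binding domain — allowed (Principle A).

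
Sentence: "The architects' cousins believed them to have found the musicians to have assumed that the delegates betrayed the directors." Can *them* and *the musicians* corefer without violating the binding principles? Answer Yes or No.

No

*the musicians* is an R-expression; Principle C requires it to be free (not bound by any c-commanding expression).
— them: subject of the clause headed by 'found'; the pronoun c-commands the R-expression — coreference blocked (Principle C).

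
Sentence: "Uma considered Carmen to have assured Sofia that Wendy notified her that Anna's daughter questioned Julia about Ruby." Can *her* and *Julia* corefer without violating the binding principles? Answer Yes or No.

No

*Julia* is an R-expression; Principle C requires it to be free (not bound by any c-commanding expression).
— her: object of the clause headed by 'notified'; the pronoun c-commands the R-expression — coreference blocked (Principle C).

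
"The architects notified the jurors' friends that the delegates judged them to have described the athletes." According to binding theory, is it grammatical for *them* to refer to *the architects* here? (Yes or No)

*the architects* is an R-expression; Principle C requires it to be free (not bound by any c-commanding expression).
— them: subject of the clause headed by 'described'; the pronoun does not c-command the R-expression — coreference allowed.

Yes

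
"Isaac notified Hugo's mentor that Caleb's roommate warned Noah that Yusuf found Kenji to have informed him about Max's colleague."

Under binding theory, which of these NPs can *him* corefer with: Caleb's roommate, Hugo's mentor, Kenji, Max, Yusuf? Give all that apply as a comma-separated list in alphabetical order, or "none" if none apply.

*him* is a pronoun; Principle B requires it to be free in its binding domain — the clause headed by 'informed'.
— Caleb's roommate: subject of the clause headed by 'warned'; c-commands the pronoun but lies outside its binding domain — allowed.
— Hugo's mentor: object of the matrix clause; c-commands the pronoun but lies outside its binding domain — allowed.
— Kenji: subject of the clause headed by 'informed'; c-commands the pronoun within its binding domain — blocked (Principle B).
— Max: possessor inside the second object DP of the clause headed by 'informed'; is c-commanded by the pronoun; coreference would bind this R-expression — blocked (Principle C).
— Yusuf: subject of the clause headed by 'found'; c-commands the pronoun but lies outside its binding domain — allowed.

Caleb's roommate, Hugo's mentor, Yusuf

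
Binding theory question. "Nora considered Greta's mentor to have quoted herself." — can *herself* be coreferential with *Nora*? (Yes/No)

*herself* is a reflexive; Principle A requires it to be bound within its binding domain — the clause headed by 'quoted'.
— Nora: subject of the matrix clause; c-commands the reflexive but lies outside its binding domain — cannot bind it (Principle A).

No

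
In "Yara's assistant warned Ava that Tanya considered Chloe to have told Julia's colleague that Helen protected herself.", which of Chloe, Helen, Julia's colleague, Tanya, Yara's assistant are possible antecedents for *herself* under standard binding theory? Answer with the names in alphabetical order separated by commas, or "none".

Helen

*herself* is a reflexive; Principle A requires it to be bound within its binding domain — the clause headed by 'protected'.
— Chloe: subject of the clause headed by 'told'; c-commands the reflexive but lies outside its binding domain — cannot bind it (Principle A).
— Helen: subject of the clause headed by 'protected'; c-commands the reflexive within its binding domain — allowed (Principle A).
— Julia's colleague: object of the clause headed by 'told'; c-commands the reflexive but lies outside its binding domain — cannot bind it (Principle A).
— Tanya: subject of the clause headed by 'considered'; c-commands the reflexive but lies outside its binding domain — cannot bind it (Principle A).
— Yara's assistant: subject of the matrix clause; c-commands the reflexive but lies outside its binding domain — cannot bind it (Principle A).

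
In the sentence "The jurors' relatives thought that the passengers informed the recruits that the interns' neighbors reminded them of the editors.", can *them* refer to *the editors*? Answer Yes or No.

No

*them* is a pronoun; Principle B requires it to be free in its binding domain — the clause headed by 'reminded'.
— the editors: second object of the clause headed by 'reminded'; is c-commanded by the pronoun; coreference would bind this R-expression — blocked (Principle C).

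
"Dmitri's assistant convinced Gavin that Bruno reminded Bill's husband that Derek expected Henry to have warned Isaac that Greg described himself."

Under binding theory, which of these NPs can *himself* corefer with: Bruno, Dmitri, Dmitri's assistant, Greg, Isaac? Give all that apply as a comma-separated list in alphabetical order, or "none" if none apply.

Greg

*himself* is a reflexive; Principle A requires it to be bound within its binding domain — the clause headed by 'described'.
— Bruno: subject of the clause headed by 'reminded'; c-commands the reflexive but lies outside its binding domain — cannot bind it (Principle A).
— Dmitri: possessor inside the subject DP of the matrix clause; does not c-command the reflexive — cannot bind it (Principle A).
— Dmitri's assistant: subject of the matrix clause; c-commands the reflexive but lies outside its binding domain — cannot bind it (Principle A).
— Greg: subject of the clause headed by 'described'; c-commands the reflexive within its binding domain — allowed (Principle A).
— Isaac: object of the clause headed by 'warned'; c-commands the reflexive but lies outside its binding domain — cannot bind it (Principle A).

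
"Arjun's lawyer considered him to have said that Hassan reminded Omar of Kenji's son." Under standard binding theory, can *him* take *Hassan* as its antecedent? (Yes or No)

*him* is a pronoun; Principle B requires it to be free in its binding domain — the matrix clause.
— Hassan: subject of the clause headed by 'reminded'; is c-commanded by the pronoun; coreference would bind this R-expression — blocked (Principle C).

No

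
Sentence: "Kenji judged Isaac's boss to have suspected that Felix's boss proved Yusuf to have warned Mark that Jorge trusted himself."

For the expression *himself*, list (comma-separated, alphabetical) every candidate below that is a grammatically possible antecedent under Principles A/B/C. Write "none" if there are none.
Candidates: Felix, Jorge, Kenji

Jorge

*himself* is a reflexive; Principle A requires it to be bound within its binding domain — the clause headed by 'trusted'.
— Felix: possessor inside the subject DP of the clause headed by 'proved'; does not c-command the reflexive — cannot bind it (Principle A).
— Jorge: subject of the clause headed by 'trusted'; c-commands the reflexive within its binding domain — allowed (Principle A).
— Kenji: subject of the matrix clause; c-commands the reflexive but lies outside its binding domain — cannot bind it (Principle A).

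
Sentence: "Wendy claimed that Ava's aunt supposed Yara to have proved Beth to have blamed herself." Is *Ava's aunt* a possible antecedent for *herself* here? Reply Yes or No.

No

*herself* is a reflexive; Principle A requires it to be bound within its binding domain — the clause headed by 'blamed'.
— Ava's aunt: subject of the clause headed by 'supposed'; c-commands the reflexive but lies outside its binding domain — cannot bind it (Principle A).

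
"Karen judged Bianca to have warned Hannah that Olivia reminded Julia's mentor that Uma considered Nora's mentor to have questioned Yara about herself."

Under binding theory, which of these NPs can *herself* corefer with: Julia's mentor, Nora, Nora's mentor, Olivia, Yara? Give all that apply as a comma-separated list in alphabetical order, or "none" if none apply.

*herself* is a reflexive; Principle A requires it to be bound within its binding domain — the clause headed by 'questioned'.
— Julia's mentor: object of the clause headed by 'reminded'; c-commands the reflexive but lies outside its binding domain — cannot bind it (Principle A).
— Nora: possessor inside the subject DP of the clause headed by 'questioned'; does not c-command the reflexive — cannot bind it (Principle A).
— Nora's mentor: subject of the clause headed by 'questioned'; c-commands the reflexive within its binding domain — allowed (Principle A).
— Olivia: subject of the clause headed by 'reminded'; c-commands the reflexive but lies outside its binding domain — cannot bind it (Principle A).
— Yara: object of the clause headed by 'questioned'; c-commands the reflexive within its binding domain — allowed (Principle A).

Nora's mentor, Yara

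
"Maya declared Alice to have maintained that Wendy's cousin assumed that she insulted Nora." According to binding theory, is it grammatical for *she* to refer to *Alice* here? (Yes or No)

*Alice* is an R-expression; Principle C requires it to be free (not bound by any c-commanding expression).
— she: subject of the clause headed by 'insulted'; the pronoun does not c-command the R-expression — coreference allowed.

Yes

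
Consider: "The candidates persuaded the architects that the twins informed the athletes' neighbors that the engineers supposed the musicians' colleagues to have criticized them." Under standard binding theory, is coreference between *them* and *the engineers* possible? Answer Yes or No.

Yes

*the engineers* is an R-expression; Principle C requires it to be free (not bound by any c-commanding expression).
— them: object of the clause headed by 'criticized'; the pronoun does not c-command the R-expression — coreference allowed.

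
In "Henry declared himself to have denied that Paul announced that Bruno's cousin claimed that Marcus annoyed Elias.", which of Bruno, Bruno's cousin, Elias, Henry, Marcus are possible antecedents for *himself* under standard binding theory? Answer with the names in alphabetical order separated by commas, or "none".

Henry

*himself* is a reflexive; Principle A requires it to be bound within its binding domain — the matrix clause.
— Bruno: possessor inside the subject DP of the clause headed by 'claimed'; does not c-command the reflexive — cannot bind it (Principle A).
— Bruno's cousin: subject of the clause headed by 'claimed'; does not c-command the reflexive — cannot bind it (Principle A).
— Elias: object of the clause headed by 'annoyed'; does not c-command the reflexive — cannot bind it (Principle A).
— Henry: subject of the matrix clause; c-commands the reflexive within its binding domain — allowed (Principle A).
— Marcus: subject of the clause headed by 'annoyed'; does not c-command the reflexive — cannot bind it (Principle A).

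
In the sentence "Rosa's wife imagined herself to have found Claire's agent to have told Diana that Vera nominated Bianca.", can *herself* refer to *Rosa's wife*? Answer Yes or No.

Yes

*herself* is a reflexive; Principle A requires it to be bound within its binding domain — the matrix clause.
— Rosa's wife: subject of the matrix clause; c-commands the reflexive within its binding domain — allowed (Principle A).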